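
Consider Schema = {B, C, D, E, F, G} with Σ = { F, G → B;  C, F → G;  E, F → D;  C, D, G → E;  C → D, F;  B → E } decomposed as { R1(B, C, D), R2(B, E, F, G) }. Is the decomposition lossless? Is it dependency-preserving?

lossy and not dependency-preserving

Lossless test: (B)⁺ = {B, E}, which is a superkey of neither fragment — lossy.
Dependency preservation: the restricted closure of {C, F} across the fragments never reaches {G}, so C, F → G cannot be enforced without a join — not preserved.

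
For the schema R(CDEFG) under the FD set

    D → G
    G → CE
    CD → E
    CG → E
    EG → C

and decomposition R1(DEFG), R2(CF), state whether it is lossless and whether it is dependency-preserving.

Lossless test: (F)⁺ = {F}, which is a superkey of neither fragment — lossy.
Dependency preservation: the restricted closure of {G} across the fragments never reaches {CE}, so G → CE cannot be enforced without a join — not preserved.

lossy and not dependency-preserving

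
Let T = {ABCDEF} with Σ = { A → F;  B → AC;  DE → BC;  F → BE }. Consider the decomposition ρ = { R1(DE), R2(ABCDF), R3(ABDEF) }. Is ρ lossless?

Yes

Chase test. Columns are ABCDEF; row i has aⱼ where attribute j ∈ Ri, else bᵢⱼ.
Initial tableau (one row per fragment):
  row 1: b11 b12 b13 a4 a5 b16
  row 2: a1 a2 a3 a4 b25 a6
  row 3: a1 a2 b33 a4 a5 a6
Rows 2 and 3 agree on B; apply B→AC and equate their AC entries.
Rows 1 and 3 agree on DE; apply DE→BC and equate their BC entries.
Rows 2 and 3 agree on F; apply F→BE and equate their BE entries.
Rows 1 and 2 agree on B; apply B→AC and equate their AC entries.
Rows 1 and 2 agree on A; apply A→F and equate their F entries.
Row 1 is now all distinguished symbols — the join is lossless.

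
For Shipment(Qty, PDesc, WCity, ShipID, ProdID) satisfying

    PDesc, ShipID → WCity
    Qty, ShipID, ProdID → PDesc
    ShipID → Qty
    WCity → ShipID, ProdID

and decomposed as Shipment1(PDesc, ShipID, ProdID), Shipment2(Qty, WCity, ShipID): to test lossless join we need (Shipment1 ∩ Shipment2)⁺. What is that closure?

Shipment1 ∩ Shipment2 = {ShipID}.
ShipID → Qty applies, adding Qty
Closure: {Qty, ShipID}.

Qty, ShipID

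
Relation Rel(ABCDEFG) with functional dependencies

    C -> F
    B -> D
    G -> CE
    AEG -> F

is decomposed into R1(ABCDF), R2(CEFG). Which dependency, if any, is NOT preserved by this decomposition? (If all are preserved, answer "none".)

C → F lies within R1.
B → D lies within R1.
G → CE lies within R2.
AEG → F: restricted closure across fragments reaches F.
Every dependency is enforceable on the fragments, so the decomposition is dependency-preserving.

none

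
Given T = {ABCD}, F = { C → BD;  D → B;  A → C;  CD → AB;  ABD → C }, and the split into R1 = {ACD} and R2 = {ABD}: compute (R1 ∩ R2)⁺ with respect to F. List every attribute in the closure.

R1 ∩ R2 = {AD}.
D → B applies, adding B
A → C applies, adding C
Closure: {ABCD}.

ABCD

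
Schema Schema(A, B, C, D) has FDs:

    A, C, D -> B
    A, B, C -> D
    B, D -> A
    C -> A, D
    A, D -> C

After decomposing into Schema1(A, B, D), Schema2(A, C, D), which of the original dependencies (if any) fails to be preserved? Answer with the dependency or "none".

A, C, D → B: restricted closure across fragments reaches B.
A, B, C → D: restricted closure across fragments reaches D.
B, D → A lies within Schema1.
C → A, D lies within Schema2.
A, D → C lies within Schema2.
Every dependency is enforceable on the fragments, so the decomposition is dependency-preserving.

none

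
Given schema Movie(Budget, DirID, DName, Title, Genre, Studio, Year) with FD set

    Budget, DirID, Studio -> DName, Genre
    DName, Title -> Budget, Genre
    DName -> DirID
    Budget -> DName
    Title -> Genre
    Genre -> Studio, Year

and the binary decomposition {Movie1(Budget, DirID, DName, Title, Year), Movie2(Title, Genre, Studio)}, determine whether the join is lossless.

Common attributes: Movie1 ∩ Movie2 = {Title}.
Closure of {Title}: Title → Genre applies, adding Genre; Genre → Studio, Year applies, adding Studio, Year. So (Title)⁺ = {Title, Genre, Studio, Year}.
This closure contains every attribute of Movie2, so Movie1 ∩ Movie2 → Movie2. The join is lossless.

Yes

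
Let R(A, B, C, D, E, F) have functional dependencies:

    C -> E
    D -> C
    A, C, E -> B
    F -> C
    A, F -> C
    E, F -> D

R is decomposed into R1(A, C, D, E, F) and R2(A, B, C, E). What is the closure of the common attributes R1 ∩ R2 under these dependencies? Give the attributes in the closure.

A, B, C, E

R1 ∩ R2 = {A, C, E}.
A, C, E → B applies, adding B
Closure: {A, B, C, E}.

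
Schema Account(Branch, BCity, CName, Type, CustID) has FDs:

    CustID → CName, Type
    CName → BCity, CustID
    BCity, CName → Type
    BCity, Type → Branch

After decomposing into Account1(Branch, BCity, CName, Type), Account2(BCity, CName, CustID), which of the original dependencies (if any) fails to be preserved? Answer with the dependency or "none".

none

CustID → CName, Type: restricted closure across fragments reaches CName, Type.
CName → BCity, CustID lies within Account2.
BCity, CName → Type lies within Account1.
BCity, Type → Branch lies within Account1.
Every dependency is enforceable on the fragments, so the decomposition is dependency-preserving.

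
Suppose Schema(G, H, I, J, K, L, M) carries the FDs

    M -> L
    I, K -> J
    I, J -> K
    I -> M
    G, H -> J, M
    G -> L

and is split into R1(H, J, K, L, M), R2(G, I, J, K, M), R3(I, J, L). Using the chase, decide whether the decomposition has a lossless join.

Chase test. Columns are G, H, I, J, K, L, M; row i has aⱼ where attribute j ∈ Ri, else bᵢⱼ.
Initial tableau (one row per fragment):
  row 1: b11 a2 b13 a4 a5 a6 a7
  row 2: a1 b22 a3 a4 a5 b26 a7
  row 3: b31 b32 a3 a4 b35 a6 b37
Rows 1 and 2 agree on M; apply M→L and equate their L entries.
Rows 2 and 3 agree on I, J; apply I, J→K and equate their K entries.
Rows 2 and 3 agree on I; apply I→M and equate their M entries.
No row becomes fully distinguished — the join is lossy.

No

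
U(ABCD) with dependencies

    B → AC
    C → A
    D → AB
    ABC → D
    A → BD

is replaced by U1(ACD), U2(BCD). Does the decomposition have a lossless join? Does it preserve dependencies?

Lossless test: (CD)⁺ = {ABCD}, which contains all of one fragment — lossless.
Dependency preservation: B → AC; D → AB; ABC → D; A → BD are not contained in any single fragment, but the restricted closure of each left-hand side across the fragments still reaches the right-hand side; the remaining FDs each lie inside some fragment. All dependencies are preserved.

lossless and dependency-preserving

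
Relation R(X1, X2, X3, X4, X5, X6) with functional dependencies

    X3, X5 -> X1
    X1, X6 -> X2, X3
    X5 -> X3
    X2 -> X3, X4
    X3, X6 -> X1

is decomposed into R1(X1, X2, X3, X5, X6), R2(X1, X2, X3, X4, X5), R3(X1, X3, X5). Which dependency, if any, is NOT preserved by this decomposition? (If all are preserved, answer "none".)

none

X3, X5 → X1 lies within R1.
X1, X6 → X2, X3 lies within R1.
X5 → X3 lies within R1.
X2 → X3, X4 lies within R2.
X3, X6 → X1 lies within R1.
Every dependency is enforceable on the fragments, so the decomposition is dependency-preserving.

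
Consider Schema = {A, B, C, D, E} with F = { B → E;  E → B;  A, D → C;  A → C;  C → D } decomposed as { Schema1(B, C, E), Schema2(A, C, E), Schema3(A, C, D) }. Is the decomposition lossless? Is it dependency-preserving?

lossless and dependency-preserving

Lossless test (chase): Rows 1 and 2 agree on E; apply E→B and equate their B entries. Rows 1 and 2 agree on C; apply C→D and equate their D entries. Rows 1 and 3 agree on C; apply C→D and equate their D entries. Row 2 is now all distinguished symbols — the join is lossless.
Dependency preservation: every FD's attributes lie within a single fragment, so each can be enforced locally — preserved.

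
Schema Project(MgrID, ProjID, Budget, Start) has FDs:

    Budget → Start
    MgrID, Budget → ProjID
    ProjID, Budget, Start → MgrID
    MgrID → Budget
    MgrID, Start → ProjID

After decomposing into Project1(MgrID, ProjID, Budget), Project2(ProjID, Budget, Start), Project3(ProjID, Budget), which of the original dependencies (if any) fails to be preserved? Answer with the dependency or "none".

none

Budget → Start lies within Project2.
MgrID, Budget → ProjID lies within Project1.
ProjID, Budget, Start → MgrID: restricted closure across fragments reaches MgrID.
MgrID → Budget lies within Project1.
MgrID, Start → ProjID: restricted closure across fragments reaches ProjID.
Every dependency is enforceable on the fragments, so the decomposition is dependency-preserving.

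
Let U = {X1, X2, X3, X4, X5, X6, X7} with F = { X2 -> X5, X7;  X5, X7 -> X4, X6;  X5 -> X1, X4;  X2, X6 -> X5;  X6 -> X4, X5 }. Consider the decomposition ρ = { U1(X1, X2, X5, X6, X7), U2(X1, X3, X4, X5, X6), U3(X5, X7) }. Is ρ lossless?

No

Chase test. Columns are X1, X2, X3, X4, X5, X6, X7; row i has aⱼ where attribute j ∈ Ui, else bᵢⱼ.
Initial tableau (one row per fragment):
  row 1: a1 a2 b13 b14 a5 a6 a7
  row 2: a1 b22 a3 a4 a5 a6 b27
  row 3: b31 b32 b33 b34 a5 b36 a7
Rows 1 and 3 agree on X5, X7; apply X5, X7→X4, X6 and equate their X4, X6 entries.
Rows 1 and 2 agree on X5; apply X5→X1, X4 and equate their X1, X4 entries.
Rows 1 and 3 agree on X5; apply X5→X1, X4 and equate their X1, X4 entries.
No row becomes fully distinguished — the join is lossy.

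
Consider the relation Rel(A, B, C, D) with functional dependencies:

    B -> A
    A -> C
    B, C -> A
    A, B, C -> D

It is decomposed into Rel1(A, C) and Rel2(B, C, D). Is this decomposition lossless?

Common attributes: Rel1 ∩ Rel2 = {C}.
No dependency enlarges {C}, so (C)⁺ = {C}.
The closure contains neither all of Rel1 = {A, C} nor all of Rel2 = {B, C, D}, so the common attributes are not a superkey of either fragment. The join is lossy.

No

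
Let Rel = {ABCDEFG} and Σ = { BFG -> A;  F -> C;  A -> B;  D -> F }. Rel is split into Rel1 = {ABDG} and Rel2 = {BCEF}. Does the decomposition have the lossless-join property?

Common attributes: Rel1 ∩ Rel2 = {B}.
No dependency enlarges {B}, so (B)⁺ = {B}.
The closure contains neither all of Rel1 = {ABDG} nor all of Rel2 = {BCEF}, so the common attributes are not a superkey of either fragment. The join is lossy.

No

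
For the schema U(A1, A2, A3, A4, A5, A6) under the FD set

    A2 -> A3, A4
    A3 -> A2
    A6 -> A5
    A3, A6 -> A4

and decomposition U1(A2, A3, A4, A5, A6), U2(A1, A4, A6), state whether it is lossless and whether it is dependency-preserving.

Lossless test: (A4, A6)⁺ = {A4, A5, A6}, which is a superkey of neither fragment — lossy.
Dependency preservation: every FD's attributes lie within a single fragment, so each can be enforced locally — preserved.

lossy but dependency-preserving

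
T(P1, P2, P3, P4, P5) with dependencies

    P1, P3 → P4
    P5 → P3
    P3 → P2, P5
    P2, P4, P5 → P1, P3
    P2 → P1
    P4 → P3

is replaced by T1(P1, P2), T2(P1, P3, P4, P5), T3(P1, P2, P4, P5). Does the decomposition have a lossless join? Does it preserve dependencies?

lossless and dependency-preserving

Lossless test (chase): Rows 2 and 3 agree on P5; apply P5→P3 and equate their P3 entries. Rows 2 and 3 agree on P3; apply P3→P2, P5 and equate their P2, P5 entries. Row 2 is now all distinguished symbols — the join is lossless.
Dependency preservation: P3 → P2, P5; P2, P4, P5 → P1, P3 are not contained in any single fragment, but the restricted closure of each left-hand side across the fragments still reaches the right-hand side; the remaining FDs each lie inside some fragment. All dependencies are preserved.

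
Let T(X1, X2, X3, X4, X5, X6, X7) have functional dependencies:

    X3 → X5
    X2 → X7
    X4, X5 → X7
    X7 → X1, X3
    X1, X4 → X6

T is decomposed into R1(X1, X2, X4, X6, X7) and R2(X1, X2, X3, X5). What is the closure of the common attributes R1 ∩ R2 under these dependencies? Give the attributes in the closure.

X1, X2, X3, X5, X7

R1 ∩ R2 = {X1, X2}.
X2 → X7 applies, adding X7
X7 → X1, X3 applies, adding X3
X3 → X5 applies, adding X5
Closure: {X1, X2, X3, X5, X7}.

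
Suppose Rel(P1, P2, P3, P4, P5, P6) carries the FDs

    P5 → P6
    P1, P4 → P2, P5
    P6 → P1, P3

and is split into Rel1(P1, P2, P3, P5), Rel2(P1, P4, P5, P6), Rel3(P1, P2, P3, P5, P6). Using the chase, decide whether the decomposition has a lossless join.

No

Chase test. Columns are P1, P2, P3, P4, P5, P6; row i has aⱼ where attribute j ∈ Reli, else bᵢⱼ.
Initial tableau (one row per fragment):
  row 1: a1 a2 a3 b14 a5 b16
  row 2: a1 b22 b23 a4 a5 a6
  row 3: a1 a2 a3 b34 a5 a6
Rows 1 and 2 agree on P5; apply P5→P6 and equate their P6 entries.
Rows 1 and 2 agree on P6; apply P6→P1, P3 and equate their P1, P3 entries.
No row becomes fully distinguished — the join is lossy.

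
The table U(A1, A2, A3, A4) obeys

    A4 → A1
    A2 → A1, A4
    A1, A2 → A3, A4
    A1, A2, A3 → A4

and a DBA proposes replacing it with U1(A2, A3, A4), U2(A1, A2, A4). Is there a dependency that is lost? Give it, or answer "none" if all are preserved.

A4 → A1 lies within U2.
A2 → A1, A4 lies within U2.
A1, A2 → A3, A4: restricted closure across fragments reaches A3, A4.
A1, A2, A3 → A4: restricted closure across fragments reaches A4.
Every dependency is enforceable on the fragments, so the decomposition is dependency-preserving.

none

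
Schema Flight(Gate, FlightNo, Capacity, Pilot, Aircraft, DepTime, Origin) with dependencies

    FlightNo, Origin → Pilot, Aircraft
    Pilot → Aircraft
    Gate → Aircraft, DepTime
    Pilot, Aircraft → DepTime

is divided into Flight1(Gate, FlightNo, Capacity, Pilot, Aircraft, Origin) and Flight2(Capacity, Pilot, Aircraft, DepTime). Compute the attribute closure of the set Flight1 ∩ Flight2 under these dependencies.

Flight1 ∩ Flight2 = {Capacity, Pilot, Aircraft}.
Pilot, Aircraft → DepTime applies, adding DepTime
Closure: {Capacity, Pilot, Aircraft, DepTime}.

Capacity, Pilot, Aircraft, DepTime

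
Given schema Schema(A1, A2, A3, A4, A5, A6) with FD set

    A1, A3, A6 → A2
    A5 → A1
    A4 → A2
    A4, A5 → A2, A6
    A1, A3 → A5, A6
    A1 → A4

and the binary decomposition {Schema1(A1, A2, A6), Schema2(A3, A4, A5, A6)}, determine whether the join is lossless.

Common attributes: Schema1 ∩ Schema2 = {A6}.
No dependency enlarges {A6}, so (A6)⁺ = {A6}.
The closure contains neither all of Schema1 = {A1, A2, A6} nor all of Schema2 = {A3, A4, A5, A6}, so the common attributes are not a superkey of either fragment. The join is lossy.

No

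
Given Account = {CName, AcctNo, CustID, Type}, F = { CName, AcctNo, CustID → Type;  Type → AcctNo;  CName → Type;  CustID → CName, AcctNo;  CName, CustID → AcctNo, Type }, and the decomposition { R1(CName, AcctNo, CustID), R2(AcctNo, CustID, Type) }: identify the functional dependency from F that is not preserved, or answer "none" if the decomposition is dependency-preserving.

Check CName → Type: no single fragment contains all of {CName, Type}, and the restricted closure of {CName} across the fragments never reaches {Type}.
CName, AcctNo, CustID → Type is preserved.
Type → AcctNo is preserved.
CustID → CName, AcctNo is preserved.
CName, CustID → AcctNo, Type is preserved.

CName → Type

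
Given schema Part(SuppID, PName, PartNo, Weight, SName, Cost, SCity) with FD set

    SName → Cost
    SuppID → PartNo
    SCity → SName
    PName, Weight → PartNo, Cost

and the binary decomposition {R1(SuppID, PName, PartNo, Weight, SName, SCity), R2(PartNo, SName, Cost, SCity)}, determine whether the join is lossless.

Common attributes: R1 ∩ R2 = {PartNo, SName, SCity}.
Closure of {PartNo, SName, SCity}: SName → Cost applies, adding Cost. So (PartNo, SName, SCity)⁺ = {PartNo, SName, Cost, SCity}.
This closure contains every attribute of R2, so R1 ∩ R2 → R2. The join is lossless.

Yes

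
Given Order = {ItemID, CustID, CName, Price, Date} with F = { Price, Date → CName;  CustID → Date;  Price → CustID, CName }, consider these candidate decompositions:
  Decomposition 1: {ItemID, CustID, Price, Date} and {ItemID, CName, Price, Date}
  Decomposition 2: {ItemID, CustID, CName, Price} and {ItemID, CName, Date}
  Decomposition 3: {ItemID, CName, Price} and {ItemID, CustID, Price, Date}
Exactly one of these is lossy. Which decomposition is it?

Decomposition 2

Decomposition 1: common = {ItemID, Price, Date}, closure = {ItemID, CustID, CName, Price, Date} → lossless.
Decomposition 2: common = {ItemID, CName}, closure = {ItemID, CName} → lossy.
Decomposition 3: common = {ItemID, Price}, closure = {ItemID, CustID, CName, Price, Date} → lossless.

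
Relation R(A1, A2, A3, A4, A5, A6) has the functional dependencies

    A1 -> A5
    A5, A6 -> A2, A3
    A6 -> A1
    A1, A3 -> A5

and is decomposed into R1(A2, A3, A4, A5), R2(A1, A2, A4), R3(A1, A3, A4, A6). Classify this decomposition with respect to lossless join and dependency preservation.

Lossless test (chase): Rows 2 and 3 agree on A1; apply A1→A5 and equate their A5 entries. No row becomes fully distinguished — the join is lossy.
Dependency preservation: the restricted closure of {A1} across the fragments never reaches {A5}, so A1 → A5 cannot be enforced without a join — not preserved.

lossy and not dependency-preserving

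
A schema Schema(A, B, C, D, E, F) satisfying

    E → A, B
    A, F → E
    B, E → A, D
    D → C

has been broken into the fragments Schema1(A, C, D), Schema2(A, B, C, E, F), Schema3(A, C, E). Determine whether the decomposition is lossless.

Chase test. Columns are A, B, C, D, E, F; row i has aⱼ where attribute j ∈ Schemai, else bᵢⱼ.
Initial tableau (one row per fragment):
  row 1: a1 b12 a3 a4 b15 b16
  row 2: a1 a2 a3 b24 a5 a6
  row 3: a1 b32 a3 b34 a5 b36
Rows 2 and 3 agree on E; apply E→A, B and equate their A, B entries.
Rows 2 and 3 agree on B, E; apply B, E→A, D and equate their A, D entries.
No row becomes fully distinguished — the join is lossy.

No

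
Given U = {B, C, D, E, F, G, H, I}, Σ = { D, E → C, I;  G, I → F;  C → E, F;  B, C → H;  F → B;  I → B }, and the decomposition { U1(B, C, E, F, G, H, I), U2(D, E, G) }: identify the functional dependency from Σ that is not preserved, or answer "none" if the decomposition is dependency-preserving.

D, E → C, I

Check D, E → C, I: no single fragment contains all of {C, D, E, I}, and the restricted closure of {D, E} across the fragments never reaches {C, I}.
G, I → F is preserved.
C → E, F is preserved.
B, C → H is preserved.
F → B is preserved.
I → B is preserved.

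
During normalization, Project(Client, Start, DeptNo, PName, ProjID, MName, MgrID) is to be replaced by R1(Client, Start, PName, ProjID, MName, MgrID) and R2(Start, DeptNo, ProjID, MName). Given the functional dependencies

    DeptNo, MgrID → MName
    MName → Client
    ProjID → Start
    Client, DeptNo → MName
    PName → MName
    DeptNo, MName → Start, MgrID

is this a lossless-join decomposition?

Common attributes: R1 ∩ R2 = {Start, ProjID, MName}.
Closure of {Start, ProjID, MName}: MName → Client applies, adding Client. So (Start, ProjID, MName)⁺ = {Client, Start, ProjID, MName}.
The closure contains neither all of R1 = {Client, Start, PName, ProjID, MName, MgrID} nor all of R2 = {Start, DeptNo, ProjID, MName}, so the common attributes are not a superkey of either fragment. The join is lossy.

No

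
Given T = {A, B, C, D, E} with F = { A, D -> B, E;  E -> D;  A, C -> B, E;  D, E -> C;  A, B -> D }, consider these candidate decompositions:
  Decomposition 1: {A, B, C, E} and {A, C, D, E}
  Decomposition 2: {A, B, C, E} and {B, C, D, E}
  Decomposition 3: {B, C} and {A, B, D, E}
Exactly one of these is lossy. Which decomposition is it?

Decomposition 1: common = {A, C, E}, closure = {A, B, C, D, E} → lossless.
Decomposition 2: common = {B, C, E}, closure = {B, C, D, E} → lossless.
Decomposition 3: common = {B}, closure = {B} → lossy.

Decomposition 3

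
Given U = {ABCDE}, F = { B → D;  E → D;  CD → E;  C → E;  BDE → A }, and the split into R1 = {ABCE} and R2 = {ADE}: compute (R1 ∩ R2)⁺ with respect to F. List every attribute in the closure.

ADE

R1 ∩ R2 = {AE}.
E → D applies, adding D
Closure: {ADE}.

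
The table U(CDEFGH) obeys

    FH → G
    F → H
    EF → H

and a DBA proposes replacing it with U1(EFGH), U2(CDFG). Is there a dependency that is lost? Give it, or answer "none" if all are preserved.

none

FH → G lies within U1.
F → H lies within U1.
EF → H lies within U1.
Every dependency is enforceable on the fragments, so the decomposition is dependency-preserving.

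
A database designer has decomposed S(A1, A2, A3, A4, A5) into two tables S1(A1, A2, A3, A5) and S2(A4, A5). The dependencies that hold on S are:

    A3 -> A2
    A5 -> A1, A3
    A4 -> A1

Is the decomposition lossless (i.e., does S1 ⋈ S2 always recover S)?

Yes

Common attributes: S1 ∩ S2 = {A5}.
Closure of {A5}: A5 → A1, A3 applies, adding A1, A3; A3 → A2 applies, adding A2. So (A5)⁺ = {A1, A2, A3, A5}.
This closure contains every attribute of S1, so S1 ∩ S2 → S1. The join is lossless.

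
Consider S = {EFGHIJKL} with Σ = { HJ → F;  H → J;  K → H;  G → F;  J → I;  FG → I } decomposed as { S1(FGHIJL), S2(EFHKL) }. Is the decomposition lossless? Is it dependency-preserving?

lossy but dependency-preserving

Lossless test: (FHL)⁺ = {FHIJL}, which is a superkey of neither fragment — lossy.
Dependency preservation: every FD's attributes lie within a single fragment, so each can be enforced locally — preserved.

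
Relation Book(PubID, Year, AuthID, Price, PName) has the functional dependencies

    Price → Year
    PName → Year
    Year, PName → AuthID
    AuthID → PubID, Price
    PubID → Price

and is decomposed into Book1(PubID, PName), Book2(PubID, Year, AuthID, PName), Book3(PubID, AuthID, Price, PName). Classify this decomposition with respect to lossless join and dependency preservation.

lossless but not dependency-preserving

Lossless test (chase): Rows 1 and 2 agree on PName; apply PName→Year and equate their Year entries. Rows 1 and 3 agree on PName; apply PName→Year and equate their Year entries. Rows 1 and 2 agree on Year, PName; apply Year, PName→AuthID and equate their AuthID entries. Rows 1 and 2 agree on AuthID; apply AuthID→PubID, Price and equate their PubID, Price entries. Rows 1 and 3 agree on AuthID; apply AuthID→PubID, Price and equate their PubID, Price entries. Row 1 is now all distinguished symbols — the join is lossless.
Dependency preservation: the restricted closure of {Price} across the fragments never reaches {Year}, so Price → Year cannot be enforced without a join — not preserved.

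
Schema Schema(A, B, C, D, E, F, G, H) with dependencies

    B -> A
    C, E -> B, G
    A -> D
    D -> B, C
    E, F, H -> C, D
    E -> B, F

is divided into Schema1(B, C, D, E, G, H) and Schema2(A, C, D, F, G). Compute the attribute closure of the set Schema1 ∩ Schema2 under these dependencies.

A, B, C, D, G

Schema1 ∩ Schema2 = {C, D, G}.
D → B, C applies, adding B
B → A applies, adding A
Closure: {A, B, C, D, G}.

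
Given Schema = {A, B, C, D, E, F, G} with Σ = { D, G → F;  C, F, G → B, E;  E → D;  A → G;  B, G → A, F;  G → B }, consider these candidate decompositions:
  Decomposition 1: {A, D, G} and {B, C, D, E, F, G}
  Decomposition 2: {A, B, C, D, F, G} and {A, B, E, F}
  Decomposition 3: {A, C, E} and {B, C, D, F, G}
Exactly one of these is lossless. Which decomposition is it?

Decomposition 1

Decomposition 1: common = {D, G}, closure = {A, B, D, F, G} → lossless.
Decomposition 2: common = {A, B, F}, closure = {A, B, F, G} → lossy.
Decomposition 3: common = {C}, closure = {C} → lossy.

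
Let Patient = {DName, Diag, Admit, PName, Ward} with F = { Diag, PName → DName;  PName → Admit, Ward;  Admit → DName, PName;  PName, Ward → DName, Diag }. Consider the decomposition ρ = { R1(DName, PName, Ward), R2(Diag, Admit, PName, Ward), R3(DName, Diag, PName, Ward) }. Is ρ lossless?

Yes

Chase test. Columns are DName, Diag, Admit, PName, Ward; row i has aⱼ where attribute j ∈ Ri, else bᵢⱼ.
Initial tableau (one row per fragment):
  row 1: a1 b12 b13 a4 a5
  row 2: b21 a2 a3 a4 a5
  row 3: a1 a2 b33 a4 a5
Rows 2 and 3 agree on Diag, PName; apply Diag, PName→DName and equate their DName entries.
Rows 1 and 2 agree on PName; apply PName→Admit, Ward and equate their Admit, Ward entries.
Rows 1 and 3 agree on PName; apply PName→Admit, Ward and equate their Admit, Ward entries.
Rows 1 and 2 agree on PName, Ward; apply PName, Ward→DName, Diag and equate their DName, Diag entries.
Row 1 is now all distinguished symbols — the join is lossless.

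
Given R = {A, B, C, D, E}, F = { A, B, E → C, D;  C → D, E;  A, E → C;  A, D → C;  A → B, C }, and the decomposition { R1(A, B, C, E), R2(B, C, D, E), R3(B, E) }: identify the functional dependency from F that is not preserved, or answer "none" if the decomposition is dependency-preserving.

none

A, B, E → C, D: restricted closure across fragments reaches C, D.
C → D, E lies within R2.
A, E → C lies within R1.
A, D → C: restricted closure across fragments reaches C.
A → B, C lies within R1.
Every dependency is enforceable on the fragments, so the decomposition is dependency-preserving.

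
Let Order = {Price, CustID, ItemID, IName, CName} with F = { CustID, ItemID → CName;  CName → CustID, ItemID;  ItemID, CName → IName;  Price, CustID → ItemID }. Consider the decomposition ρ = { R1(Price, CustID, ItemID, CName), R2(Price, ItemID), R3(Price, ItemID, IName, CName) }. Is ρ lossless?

Yes

Chase test. Columns are Price, CustID, ItemID, IName, CName; row i has aⱼ where attribute j ∈ Ri, else bᵢⱼ.
Initial tableau (one row per fragment):
  row 1: a1 a2 a3 b14 a5
  row 2: a1 b22 a3 b24 b25
  row 3: a1 b32 a3 a4 a5
Rows 1 and 3 agree on CName; apply CName→CustID, ItemID and equate their CustID, ItemID entries.
Rows 1 and 3 agree on ItemID, CName; apply ItemID, CName→IName and equate their IName entries.
Row 1 is now all distinguished symbols — the join is lossless.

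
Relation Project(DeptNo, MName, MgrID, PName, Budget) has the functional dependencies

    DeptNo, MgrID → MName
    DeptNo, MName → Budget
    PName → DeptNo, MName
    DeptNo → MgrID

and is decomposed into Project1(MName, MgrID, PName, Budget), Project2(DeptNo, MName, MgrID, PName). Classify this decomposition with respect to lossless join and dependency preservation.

lossless but not dependency-preserving

Lossless test: (MName, MgrID, PName)⁺ = {DeptNo, MName, MgrID, PName, Budget}, which contains all of one fragment — lossless.
Dependency preservation: the restricted closure of {DeptNo, MName} across the fragments never reaches {Budget}, so DeptNo, MName → Budget cannot be enforced without a join — not preserved.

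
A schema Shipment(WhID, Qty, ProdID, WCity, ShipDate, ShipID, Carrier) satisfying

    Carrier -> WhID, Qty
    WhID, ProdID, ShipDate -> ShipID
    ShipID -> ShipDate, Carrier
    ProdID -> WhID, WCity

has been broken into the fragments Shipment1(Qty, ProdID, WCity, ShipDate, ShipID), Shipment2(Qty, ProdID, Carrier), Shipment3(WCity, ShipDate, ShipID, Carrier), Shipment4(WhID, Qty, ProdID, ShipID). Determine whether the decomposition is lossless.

Chase test. Columns are WhID, Qty, ProdID, WCity, ShipDate, ShipID, Carrier; row i has aⱼ where attribute j ∈ Shipmenti, else bᵢⱼ.
Initial tableau (one row per fragment):
  row 1: b11 a2 a3 a4 a5 a6 b17
  row 2: b21 a2 a3 b24 b25 b26 a7
  row 3: b31 b32 b33 a4 a5 a6 a7
  row 4: a1 a2 a3 b44 b45 a6 b47
Rows 2 and 3 agree on Carrier; apply Carrier→WhID, Qty and equate their WhID, Qty entries.
Rows 1 and 3 agree on ShipID; apply ShipID→ShipDate, Carrier and equate their ShipDate, Carrier entries.
Rows 1 and 4 agree on ShipID; apply ShipID→ShipDate, Carrier and equate their ShipDate, Carrier entries.
Rows 1 and 2 agree on ProdID; apply ProdID→WhID, WCity and equate their WhID, WCity entries.
Rows 1 and 4 agree on ProdID; apply ProdID→WhID, WCity and equate their WhID, WCity entries.
Row 1 is now all distinguished symbols — the join is lossless.

Yes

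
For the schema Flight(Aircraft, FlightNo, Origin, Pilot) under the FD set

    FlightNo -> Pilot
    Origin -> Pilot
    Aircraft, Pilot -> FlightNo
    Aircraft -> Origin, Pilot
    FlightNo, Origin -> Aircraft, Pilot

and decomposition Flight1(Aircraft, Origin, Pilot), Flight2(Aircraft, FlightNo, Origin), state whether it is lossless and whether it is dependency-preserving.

lossless but not dependency-preserving

Lossless test: (Aircraft, Origin)⁺ = {Aircraft, FlightNo, Origin, Pilot}, which contains all of one fragment — lossless.
Dependency preservation: the restricted closure of {FlightNo} across the fragments never reaches {Pilot}, so FlightNo → Pilot cannot be enforced without a join — not preserved.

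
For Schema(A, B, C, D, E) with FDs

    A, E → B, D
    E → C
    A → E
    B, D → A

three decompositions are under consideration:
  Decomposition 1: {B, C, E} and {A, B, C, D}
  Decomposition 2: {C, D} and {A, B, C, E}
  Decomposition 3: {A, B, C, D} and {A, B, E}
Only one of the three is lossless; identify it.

Decomposition 3

Decomposition 1: common = {B, C}, closure = {B, C} → lossy.
Decomposition 2: common = {C}, closure = {C} → lossy.
Decomposition 3: common = {A, B}, closure = {A, B, C, D, E} → lossless.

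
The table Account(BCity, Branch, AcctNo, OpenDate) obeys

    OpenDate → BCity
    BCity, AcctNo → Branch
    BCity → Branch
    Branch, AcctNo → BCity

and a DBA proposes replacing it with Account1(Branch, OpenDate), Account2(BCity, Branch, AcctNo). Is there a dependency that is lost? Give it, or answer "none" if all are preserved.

Check OpenDate → BCity: no single fragment contains all of {BCity, OpenDate}, and the restricted closure of {OpenDate} across the fragments never reaches {BCity}.
BCity, AcctNo → Branch is preserved.
BCity → Branch is preserved.
Branch, AcctNo → BCity is preserved.

OpenDate → BCity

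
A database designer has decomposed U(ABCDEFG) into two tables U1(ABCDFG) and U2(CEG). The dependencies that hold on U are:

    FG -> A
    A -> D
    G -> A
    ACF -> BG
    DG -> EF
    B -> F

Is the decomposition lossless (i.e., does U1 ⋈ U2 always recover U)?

Yes

Common attributes: U1 ∩ U2 = {CG}.
Closure of {CG}: G → A applies, adding A; A → D applies, adding D; DG → EF applies, adding EF; ACF → BG applies, adding B. So (CG)⁺ = {ABCDEFG}.
This closure contains every attribute of U1, so U1 ∩ U2 → U1. The join is lossless.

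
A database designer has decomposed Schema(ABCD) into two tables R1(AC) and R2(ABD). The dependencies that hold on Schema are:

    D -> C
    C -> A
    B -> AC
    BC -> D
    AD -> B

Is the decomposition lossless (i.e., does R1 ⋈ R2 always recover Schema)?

Common attributes: R1 ∩ R2 = {A}.
No dependency enlarges {A}, so (A)⁺ = {A}.
The closure contains neither all of R1 = {AC} nor all of R2 = {ABD}, so the common attributes are not a superkey of either fragment. The join is lossy.

No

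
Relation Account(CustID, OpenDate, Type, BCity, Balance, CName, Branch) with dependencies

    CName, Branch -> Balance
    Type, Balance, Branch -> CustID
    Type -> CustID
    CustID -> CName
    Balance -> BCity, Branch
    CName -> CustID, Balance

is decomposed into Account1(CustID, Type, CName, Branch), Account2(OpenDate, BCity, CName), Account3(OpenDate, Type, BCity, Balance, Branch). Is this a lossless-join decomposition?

Yes

Chase test. Columns are CustID, OpenDate, Type, BCity, Balance, CName, Branch; row i has aⱼ where attribute j ∈ Accounti, else bᵢⱼ.
Initial tableau (one row per fragment):
  row 1: a1 b12 a3 b14 b15 a6 a7
  row 2: b21 a2 b23 a4 b25 a6 b27
  row 3: b31 a2 a3 a4 a5 b36 a7
Rows 1 and 3 agree on Type; apply Type→CustID and equate their CustID entries.
Rows 1 and 3 agree on CustID; apply CustID→CName and equate their CName entries.
Rows 1 and 2 agree on CName; apply CName→CustID, Balance and equate their CustID, Balance entries.
Rows 1 and 3 agree on CName; apply CName→CustID, Balance and equate their CustID, Balance entries.
Rows 1 and 2 agree on Balance; apply Balance→BCity, Branch and equate their BCity, Branch entries.
Row 3 is now all distinguished symbols — the join is lossless.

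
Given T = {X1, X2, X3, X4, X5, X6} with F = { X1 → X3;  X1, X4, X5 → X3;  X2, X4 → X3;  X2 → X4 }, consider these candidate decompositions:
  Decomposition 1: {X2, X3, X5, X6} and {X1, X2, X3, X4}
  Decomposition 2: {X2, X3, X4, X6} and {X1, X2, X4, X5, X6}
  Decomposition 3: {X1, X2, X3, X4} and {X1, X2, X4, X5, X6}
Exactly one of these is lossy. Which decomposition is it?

Decomposition 1: common = {X2, X3}, closure = {X2, X3, X4} → lossy.
Decomposition 2: common = {X2, X4, X6}, closure = {X2, X3, X4, X6} → lossless.
Decomposition 3: common = {X1, X2, X4}, closure = {X1, X2, X3, X4} → lossless.

Decomposition 1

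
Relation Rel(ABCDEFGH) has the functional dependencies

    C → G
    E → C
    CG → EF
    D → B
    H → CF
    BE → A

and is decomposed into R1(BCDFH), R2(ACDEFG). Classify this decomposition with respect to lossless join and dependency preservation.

Lossless test: (CDF)⁺ = {ABCDEFG}, which contains all of one fragment — lossless.
Dependency preservation: the restricted closure of {BE} across the fragments never reaches {A}, so BE → A cannot be enforced without a join — not preserved.

lossless but not dependency-preserving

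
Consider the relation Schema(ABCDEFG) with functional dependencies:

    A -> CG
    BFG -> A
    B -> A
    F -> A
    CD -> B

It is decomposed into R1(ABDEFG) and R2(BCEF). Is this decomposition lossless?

Yes

Common attributes: R1 ∩ R2 = {BEF}.
Closure of {BEF}: B → A applies, adding A; A → CG applies, adding CG. So (BEF)⁺ = {ABCEFG}.
This closure contains every attribute of R2, so R1 ∩ R2 → R2. The join is lossless.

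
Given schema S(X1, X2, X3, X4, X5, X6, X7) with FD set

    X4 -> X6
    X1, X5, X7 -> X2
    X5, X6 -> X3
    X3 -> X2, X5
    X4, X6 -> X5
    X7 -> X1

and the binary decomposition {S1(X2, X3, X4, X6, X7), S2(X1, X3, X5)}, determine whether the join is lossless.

No

Common attributes: S1 ∩ S2 = {X3}.
Closure of {X3}: X3 → X2, X5 applies, adding X2, X5. So (X3)⁺ = {X2, X3, X5}.
The closure contains neither all of S1 = {X2, X3, X4, X6, X7} nor all of S2 = {X1, X3, X5}, so the common attributes are not a superkey of either fragment. The join is lossy.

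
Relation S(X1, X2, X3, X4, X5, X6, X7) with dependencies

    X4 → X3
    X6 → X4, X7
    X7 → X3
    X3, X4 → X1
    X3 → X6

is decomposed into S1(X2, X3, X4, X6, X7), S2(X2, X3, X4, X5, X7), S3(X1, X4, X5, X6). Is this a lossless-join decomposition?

Chase test. Columns are X1, X2, X3, X4, X5, X6, X7; row i has aⱼ where attribute j ∈ Si, else bᵢⱼ.
Initial tableau (one row per fragment):
  row 1: b11 a2 a3 a4 b15 a6 a7
  row 2: b21 a2 a3 a4 a5 b26 a7
  row 3: a1 b32 b33 a4 a5 a6 b37
Rows 1 and 3 agree on X4; apply X4→X3 and equate their X3 entries.
Rows 1 and 3 agree on X6; apply X6→X4, X7 and equate their X4, X7 entries.
Rows 1 and 2 agree on X3, X4; apply X3, X4→X1 and equate their X1 entries.
Rows 1 and 3 agree on X3, X4; apply X3, X4→X1 and equate their X1 entries.
Rows 1 and 2 agree on X3; apply X3→X6 and equate their X6 entries.
Row 2 is now all distinguished symbols — the join is lossless.

Yes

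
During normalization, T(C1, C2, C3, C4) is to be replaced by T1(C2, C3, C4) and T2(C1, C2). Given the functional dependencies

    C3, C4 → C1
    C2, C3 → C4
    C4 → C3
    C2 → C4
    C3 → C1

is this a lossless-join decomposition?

Yes

Common attributes: T1 ∩ T2 = {C2}.
Closure of {C2}: C2 → C4 applies, adding C4; C4 → C3 applies, adding C3; C3 → C1 applies, adding C1. So (C2)⁺ = {C1, C2, C3, C4}.
This closure contains every attribute of T1, so T1 ∩ T2 → T1. The join is lossless.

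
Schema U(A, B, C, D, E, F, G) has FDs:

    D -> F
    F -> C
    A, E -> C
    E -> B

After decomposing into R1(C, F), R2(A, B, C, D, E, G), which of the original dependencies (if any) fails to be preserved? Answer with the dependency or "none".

Check D → F: no single fragment contains all of {D, F}, and the restricted closure of {D} across the fragments never reaches {F}.
F → C is preserved.
A, E → C is preserved.
E → B is preserved.

D -> F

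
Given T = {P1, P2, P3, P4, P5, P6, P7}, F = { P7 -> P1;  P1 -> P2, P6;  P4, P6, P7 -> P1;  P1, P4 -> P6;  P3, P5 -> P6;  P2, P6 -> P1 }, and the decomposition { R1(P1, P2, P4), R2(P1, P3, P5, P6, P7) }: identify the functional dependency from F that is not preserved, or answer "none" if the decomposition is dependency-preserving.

Check P2, P6 → P1: no single fragment contains all of {P1, P2, P6}, and the restricted closure of {P2, P6} across the fragments never reaches {P1}.
P7 → P1 is preserved.
P1 → P2, P6 is preserved.
P4, P6, P7 → P1 is preserved.
P1, P4 → P6 is preserved.
P3, P5 → P6 is preserved.

P2, P6 -> P1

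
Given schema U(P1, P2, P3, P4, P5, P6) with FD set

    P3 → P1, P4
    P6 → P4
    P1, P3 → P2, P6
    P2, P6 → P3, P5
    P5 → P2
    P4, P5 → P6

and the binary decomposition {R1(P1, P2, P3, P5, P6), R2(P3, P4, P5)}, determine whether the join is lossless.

Common attributes: R1 ∩ R2 = {P3, P5}.
Closure of {P3, P5}: P3 → P1, P4 applies, adding P1, P4; P1, P3 → P2, P6 applies, adding P2, P6. So (P3, P5)⁺ = {P1, P2, P3, P4, P5, P6}.
This closure contains every attribute of R1, so R1 ∩ R2 → R1. The join is lossless.

Yes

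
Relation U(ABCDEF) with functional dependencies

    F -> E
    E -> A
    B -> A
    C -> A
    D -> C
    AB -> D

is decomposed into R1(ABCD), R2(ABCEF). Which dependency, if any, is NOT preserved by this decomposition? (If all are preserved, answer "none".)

F → E lies within R2.
E → A lies within R2.
B → A lies within R1.
C → A lies within R1.
D → C lies within R1.
AB → D lies within R1.
Every dependency is enforceable on the fragments, so the decomposition is dependency-preserving.

none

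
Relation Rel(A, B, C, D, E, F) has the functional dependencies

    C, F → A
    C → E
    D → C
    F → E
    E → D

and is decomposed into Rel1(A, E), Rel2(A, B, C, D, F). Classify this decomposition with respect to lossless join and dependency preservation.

Lossless test: (A)⁺ = {A}, which is a superkey of neither fragment — lossy.
Dependency preservation: the restricted closure of {C} across the fragments never reaches {E}, so C → E cannot be enforced without a join — not preserved.

lossy and not dependency-preserving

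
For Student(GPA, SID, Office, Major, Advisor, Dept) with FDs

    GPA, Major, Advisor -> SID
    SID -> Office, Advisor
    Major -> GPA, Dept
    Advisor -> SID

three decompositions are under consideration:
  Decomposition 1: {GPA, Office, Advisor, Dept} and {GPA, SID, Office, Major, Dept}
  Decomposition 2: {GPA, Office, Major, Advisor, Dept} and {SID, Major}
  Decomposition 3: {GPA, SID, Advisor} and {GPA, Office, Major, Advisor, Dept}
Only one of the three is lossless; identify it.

Decomposition 3

Decomposition 1: common = {GPA, Office, Dept}, closure = {GPA, Office, Dept} → lossy.
Decomposition 2: common = {Major}, closure = {GPA, Major, Dept} → lossy.
Decomposition 3: common = {GPA, Advisor}, closure = {GPA, SID, Office, Advisor} → lossless.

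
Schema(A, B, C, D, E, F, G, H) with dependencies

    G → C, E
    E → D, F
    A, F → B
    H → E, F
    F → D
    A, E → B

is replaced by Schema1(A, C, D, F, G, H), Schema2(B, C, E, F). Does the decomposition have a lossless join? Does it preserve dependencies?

Lossless test: (C, F)⁺ = {C, D, F}, which is a superkey of neither fragment — lossy.
Dependency preservation: the restricted closure of {G} across the fragments never reaches {C, E}, so G → C, E cannot be enforced without a join — not preserved.

lossy and not dependency-preserving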